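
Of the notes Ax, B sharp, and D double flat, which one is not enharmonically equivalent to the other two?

A##

In 12-tone equal temperament, enharmonic equivalents share a pitch class. A## is pitch class 11; B# is pitch class 0; Dbb is pitch class 0.
B# and Dbb share pitch class 0, while A## is pitch class 11.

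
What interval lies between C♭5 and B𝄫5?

The letter names run C→B, a span of 6 letter steps, so the interval is some kind of seventh.
Cb to Bbb is 10 semitones. A major seventh is 11, so 10 makes it minor.

minor seventh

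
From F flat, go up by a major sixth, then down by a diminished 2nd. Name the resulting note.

A major sixth up from Fb is Db (letter D, 9 semitones up).
A diminished second down from Db is C# (letter C, 0 semitones down).

C#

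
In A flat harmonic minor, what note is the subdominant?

Db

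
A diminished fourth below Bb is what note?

A fourth below B lands on the letter F.
A diminished fourth spans 4 semitones, so Bb moves to pitch class 6. On the letter F that is F#.

F#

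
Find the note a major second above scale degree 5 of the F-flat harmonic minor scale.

Scale degree 5 of Fb harmonic minor is Cb.
A major second (2 semitones) above Cb lands on the letter D, giving Db.

Db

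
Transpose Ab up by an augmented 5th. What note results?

A fifth above A lands on the letter E.
An augmented fifth spans 8 semitones, so Ab moves to pitch class 4. On the letter E that is E.

E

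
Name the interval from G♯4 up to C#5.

perfect fourth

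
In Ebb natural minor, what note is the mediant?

The Ebb natural minor scale runs Ebb Fb Gbb Abb Bbb Cbb Dbb.
Degree 3 is Gbb.

Gbb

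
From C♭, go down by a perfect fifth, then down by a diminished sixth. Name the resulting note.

A perfect fifth down from Cb is Fb (letter F, 7 semitones down).
A diminished sixth down from Fb is A (letter A, 7 semitones down).

A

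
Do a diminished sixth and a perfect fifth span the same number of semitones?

A diminished sixth spans 7 semitones; a perfect fifth spans 7.
They are enharmonically equivalent.

Yes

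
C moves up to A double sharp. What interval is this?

The letter names run C→A, a span of 5 letter steps, so the interval is some kind of sixth.
C to A## is 11 semitones. A major sixth is 9, so 11 makes it doubly augmented.

doubly augmented sixth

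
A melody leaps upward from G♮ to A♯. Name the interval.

augmented second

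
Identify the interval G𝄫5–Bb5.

Counting letters G–A–B gives a third.
Gbb→Bb = 5 semitones, 1 wider than the major third (4), so augmented.

augmented third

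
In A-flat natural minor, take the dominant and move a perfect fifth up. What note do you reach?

The dominant of Ab natural minor is Eb.
A perfect fifth (7 semitones) above Eb lands on the letter B, giving Bb.

Bb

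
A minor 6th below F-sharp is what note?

F down a major sixth is Ab, so the target letter is A.
From F#, a minor sixth is 8 semitones down: A#.

A#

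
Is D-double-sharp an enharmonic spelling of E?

Yes

D## = pitch class 4 and E = pitch class 4 — the same pitch class, so they are enharmonic equivalents.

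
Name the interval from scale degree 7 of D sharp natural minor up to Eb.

Scale degree 7 of D# natural minor is C#.
C# up to Eb: letters C→E make it a third; 2 semitones makes it diminished.

diminished third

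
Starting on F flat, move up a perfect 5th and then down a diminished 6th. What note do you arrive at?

A perfect fifth up from Fb is Cb (letter C, 7 semitones up).
A diminished sixth down from Cb is E (letter E, 7 semitones down).

E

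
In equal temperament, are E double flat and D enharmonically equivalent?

Yes

Ebb = pitch class 2 and D = pitch class 2 — the same pitch class, so they are enharmonic equivalents.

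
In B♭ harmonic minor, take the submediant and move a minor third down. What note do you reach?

The submediant of Bb harmonic minor is Gb.
A minor third (3 semitones) below Gb lands on the letter E, giving Eb.

Eb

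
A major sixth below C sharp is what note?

A sixth below C lands on the letter E.
A major sixth spans 9 semitones, so C# moves to pitch class 4. On the letter E that is E.

E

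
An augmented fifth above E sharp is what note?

E up a perfect fifth is B, so the target letter is B.
From E#, an augmented fifth is 8 semitones up: B##.

B##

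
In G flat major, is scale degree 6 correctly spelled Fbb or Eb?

Eb

Each scale degree takes a distinct letter name. Degree 6 of a scale on G must use the letter E.
Eb and Fbb are enharmonically the same pitch, but only Eb uses the letter E, so it is the correct spelling here.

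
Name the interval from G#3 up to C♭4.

doubly diminished fourth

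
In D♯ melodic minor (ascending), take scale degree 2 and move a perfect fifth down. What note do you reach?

A#

Scale degree 2 of D# melodic minor (ascending) is E#.
A perfect fifth (7 semitones) below E# lands on the letter A, giving A#.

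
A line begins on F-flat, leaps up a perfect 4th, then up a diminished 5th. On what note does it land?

A perfect fourth up from Fb is Bbb (letter B, 5 semitones up).
A diminished fifth up from Bbb is Fbb (letter F, 6 semitones up).

Fbb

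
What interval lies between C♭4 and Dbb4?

minor second

The letter names run C→D, a span of 1 letter step, so the interval is some kind of second.
Cb to Dbb is 1 semitone. A major second is 2, so 1 makes it minor.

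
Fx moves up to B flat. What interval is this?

doubly diminished fourth

Counting letters F–G–A–B gives a fourth.
F##→Bb = 3 semitones, 2 narrower than the perfect fourth (5), so doubly diminished.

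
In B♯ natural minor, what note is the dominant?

The B# natural minor scale runs B# C## D# E# F## G# A#.
Degree 5 is F##.

F##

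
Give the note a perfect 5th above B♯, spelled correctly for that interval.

B up a perfect fifth is F#, so the target letter is F.
From B#, a perfect fifth is 7 semitones up: F##.

F##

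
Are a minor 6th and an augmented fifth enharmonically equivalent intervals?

Yes

A minor sixth spans 8 semitones; an augmented fifth spans 8.
They are enharmonically equivalent.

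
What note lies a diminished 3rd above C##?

A third above C lands on the letter E.
A diminished third spans 2 semitones, so C## moves to pitch class 4. On the letter E that is E.

E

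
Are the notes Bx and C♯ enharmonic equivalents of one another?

B## is pitch class 1; C# is pitch class 1.
All spellings map to pitch class 1, so they are enharmonically equivalent.

Yes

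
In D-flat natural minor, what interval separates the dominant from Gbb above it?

diminished seventh

The dominant of Db natural minor is Ab.
Ab up to Gbb: letters A→G make it a seventh; 9 semitones makes it diminished.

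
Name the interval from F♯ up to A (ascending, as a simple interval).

minor third

The letter names run F→A, a span of 2 letter steps, so the interval is some kind of third.
F# to A is 3 semitones. A major third is 4, so 3 makes it minor.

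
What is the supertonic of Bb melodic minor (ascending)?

C

The Bb melodic minor (ascending) scale runs Bb C Db Eb F G A.
Degree 2 is C.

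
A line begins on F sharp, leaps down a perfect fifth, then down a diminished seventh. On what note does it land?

A perfect fifth down from F# is B (letter B, 7 semitones down).
A diminished seventh down from B is C## (letter C, 9 semitones down).

C##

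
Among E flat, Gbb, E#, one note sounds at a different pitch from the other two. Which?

In 12-tone equal temperament, enharmonic equivalents share a pitch class. Eb is pitch class 3; Gbb is pitch class 5; E# is pitch class 5.
Gbb and E# share pitch class 5, while Eb is pitch class 3.

Eb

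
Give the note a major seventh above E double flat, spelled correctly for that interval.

Db

A seventh above E lands on the letter D.
A major seventh spans 11 semitones, so Ebb moves to pitch class 1. On the letter D that is Db.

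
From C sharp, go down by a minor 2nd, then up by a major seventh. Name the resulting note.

A##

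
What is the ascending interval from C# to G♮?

diminished fifth

Counting letters C–D–E–F–G gives a fifth.
C#→G = 6 semitones, 1 narrower than the perfect fifth (7), so diminished.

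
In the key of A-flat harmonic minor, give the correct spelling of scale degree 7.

G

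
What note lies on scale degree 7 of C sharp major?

B#

Degree 7 takes the letter 6 steps above C, which is B.
In major, degree 7 sits 11 semitones above the tonic. C# + 11 semitones is pitch class 0, spelled on B as B#.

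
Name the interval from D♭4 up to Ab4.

perfect fifth

The letter names run D→A, a span of 4 letter steps, so the interval is some kind of fifth.
Db to Ab is 7 semitones. A perfect fifth is 7, so 7 makes it perfect.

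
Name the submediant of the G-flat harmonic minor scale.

Ebb

The Gb harmonic minor scale runs Gb Ab Bbb Cb Db Ebb F.
Degree 6 is Ebb.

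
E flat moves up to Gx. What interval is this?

doubly augmented third

The letter names run E→G, a span of 2 letter steps, so the interval is some kind of third.
Eb to G## is 6 semitones. A major third is 4, so 6 makes it doubly augmented.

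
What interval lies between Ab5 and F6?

major sixth

The letter names run A→F, a span of 5 letter steps, so the interval is some kind of sixth.
Ab to F is 9 semitones. A major sixth is 9, so 9 makes it major.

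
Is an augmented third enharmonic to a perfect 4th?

Yes

An augmented third spans 5 semitones; a perfect fourth spans 5.
They are enharmonically equivalent.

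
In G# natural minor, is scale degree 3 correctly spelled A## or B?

Each scale degree takes a distinct letter name. Degree 3 of a scale on G must use the letter B.
B and A## are enharmonically the same pitch, but only B uses the letter B, so it is the correct spelling here.

B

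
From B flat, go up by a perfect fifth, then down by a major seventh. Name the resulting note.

A perfect fifth up from Bb is F (letter F, 7 semitones up).
A major seventh down from F is Gb (letter G, 11 semitones down).

Gb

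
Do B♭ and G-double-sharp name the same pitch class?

No

Two spellings are enharmonically equivalent only if they share a pitch class.
Here Bb → 10, G## → 9; 9 ≠ 10, so they are not.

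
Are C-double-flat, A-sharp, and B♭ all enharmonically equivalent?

Yes

Cbb = pitch class 10 and A# = pitch class 10 and Bb = pitch class 10 — the same pitch class, so they are enharmonic equivalents.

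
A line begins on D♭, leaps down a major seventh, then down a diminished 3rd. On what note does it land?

A major seventh down from Db is Ebb (letter E, 11 semitones down).
A diminished third down from Ebb is C (letter C, 2 semitones down).

C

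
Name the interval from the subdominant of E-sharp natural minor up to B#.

The subdominant of E# natural minor is A#.
A# up to B#: letters A→B make it a second; 2 semitones makes it major.

major second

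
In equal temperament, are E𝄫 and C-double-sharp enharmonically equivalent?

Ebb is pitch class 2; C## is pitch class 2.
All spellings map to pitch class 2, so they are enharmonically equivalent.

Yes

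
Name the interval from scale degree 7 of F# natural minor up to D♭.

Scale degree 7 of F# natural minor is E.
E up to Db: letters E→D make it a seventh; 9 semitones makes it diminished.

diminished seventh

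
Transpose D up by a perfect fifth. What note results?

A fifth above D lands on the letter A.
A perfect fifth spans 7 semitones, so D moves to pitch class 9. On the letter A that is A.

A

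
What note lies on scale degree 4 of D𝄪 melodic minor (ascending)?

Degree 4 takes the letter 3 steps above D, which is G.
In melodic minor (ascending), degree 4 sits 5 semitones above the tonic. D## + 5 semitones is pitch class 9, spelled on G as G##.

G##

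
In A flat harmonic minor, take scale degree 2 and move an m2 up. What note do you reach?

Cb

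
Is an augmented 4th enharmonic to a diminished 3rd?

No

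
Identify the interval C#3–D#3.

The letter names run C→D, a span of 1 letter step, so the interval is some kind of second.
C# to D# is 2 semitones. A major second is 2, so 2 makes it major.

major second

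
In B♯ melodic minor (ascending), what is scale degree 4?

The B# melodic minor (ascending) scale runs B# C## D# E# F## G## A##.
Degree 4 is E#.

E#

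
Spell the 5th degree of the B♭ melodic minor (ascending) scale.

Degree 5 takes the letter 4 steps above B, which is F.
In melodic minor (ascending), degree 5 sits 7 semitones above the tonic. Bb + 7 semitones is pitch class 5, spelled on F as F.

F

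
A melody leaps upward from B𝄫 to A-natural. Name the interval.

The letter names run B→A, a span of 6 letter steps, so the interval is some kind of seventh.
Bbb to A is 12 semitones. A major seventh is 11, so 12 makes it augmented.

augmented seventh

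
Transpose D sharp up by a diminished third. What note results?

F

D up a major third is F#, so the target letter is F.
From D#, a diminished third is 2 semitones up: F.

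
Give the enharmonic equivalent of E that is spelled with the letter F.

Plain F sits 1 semitone above E, so on the letter F the same pitch needs a flat: Fb.

Fb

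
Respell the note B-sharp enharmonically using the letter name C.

Plain C sits at the same pitch as B#, so on the letter C the same pitch needs a natural: C.

C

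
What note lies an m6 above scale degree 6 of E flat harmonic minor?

Scale degree 6 of Eb harmonic minor is Cb.
A minor sixth (8 semitones) above Cb lands on the letter A, giving Abb.

Abb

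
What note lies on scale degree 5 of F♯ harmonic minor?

Degree 5 takes the letter 4 steps above F, which is C.
In harmonic minor, degree 5 sits 7 semitones above the tonic. F# + 7 semitones is pitch class 1, spelled on C as C#.

C#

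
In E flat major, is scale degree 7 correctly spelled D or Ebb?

Each scale degree takes a distinct letter name. Degree 7 of a scale on E must use the letter D.
D and Ebb are enharmonically the same pitch, but only D uses the letter D, so it is the correct spelling here.

D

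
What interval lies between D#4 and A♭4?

The letter names run D→A, a span of 4 letter steps, so the interval is some kind of fifth.
D# to Ab is 5 semitones. A perfect fifth is 7, so 5 makes it doubly diminished.

doubly diminished fifth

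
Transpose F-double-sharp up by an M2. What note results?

G##

A second above F lands on the letter G.
A major second spans 2 semitones, so F## moves to pitch class 9. On the letter G that is G##.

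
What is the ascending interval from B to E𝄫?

doubly diminished fourth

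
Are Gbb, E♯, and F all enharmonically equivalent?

Gbb is pitch class 5; E# is pitch class 5; F is pitch class 5.
All spellings map to pitch class 5, so they are enharmonically equivalent.

Yes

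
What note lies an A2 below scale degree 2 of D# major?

D

Scale degree 2 of D# major is E#.
An augmented second (3 semitones) below E# lands on the letter D, giving D.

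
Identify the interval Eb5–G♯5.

augmented third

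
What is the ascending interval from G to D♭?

diminished fifth

The letter names run G→D, a span of 4 letter steps, so the interval is some kind of fifth.
G to Db is 6 semitones. A perfect fifth is 7, so 6 makes it diminished.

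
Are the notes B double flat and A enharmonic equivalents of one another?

Yes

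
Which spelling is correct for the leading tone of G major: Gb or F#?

F#

Each scale degree takes a distinct letter name. Degree 7 of a scale on G must use the letter F.
F# and Gb are enharmonically the same pitch, but only F# uses the letter F, so it is the correct spelling here.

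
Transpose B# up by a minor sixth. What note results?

G#

A sixth above B lands on the letter G.
A minor sixth spans 8 semitones, so B# moves to pitch class 8. On the letter G that is G#.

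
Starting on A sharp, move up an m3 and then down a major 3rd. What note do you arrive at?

A

A minor third up from A# is C# (letter C, 3 semitones up).
A major third down from C# is A (letter A, 4 semitones down).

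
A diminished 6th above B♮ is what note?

A sixth above B lands on the letter G.
A diminished sixth spans 7 semitones, so B moves to pitch class 6. On the letter G that is Gb.

Gb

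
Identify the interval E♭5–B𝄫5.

Counting letters E–F–G–A–B gives a fifth.
Eb→Bbb = 6 semitones, 1 narrower than the perfect fifth (7), so diminished.

diminished fifth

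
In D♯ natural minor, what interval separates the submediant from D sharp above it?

major third

The submediant of D# natural minor is B.
B up to D#: letters B→D make it a third; 4 semitones makes it major.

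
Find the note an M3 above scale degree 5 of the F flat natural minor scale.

Eb

Scale degree 5 of Fb natural minor is Cb.
A major third (4 semitones) above Cb lands on the letter E, giving Eb.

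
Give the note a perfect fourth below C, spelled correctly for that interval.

C down a perfect fourth is G, so the target letter is G.
From C, a perfect fourth is 5 semitones down: G.

G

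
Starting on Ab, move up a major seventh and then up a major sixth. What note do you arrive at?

A major seventh up from Ab is G (letter G, 11 semitones up).
A major sixth up from G is E (letter E, 9 semitones up).

E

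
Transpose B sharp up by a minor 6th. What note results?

B up a major sixth is G#, so the target letter is G.
From B#, a minor sixth is 8 semitones up: G#.

G#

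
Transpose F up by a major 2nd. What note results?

G

A second above F lands on the letter G.
A major second spans 2 semitones, so F moves to pitch class 7. On the letter G that is G.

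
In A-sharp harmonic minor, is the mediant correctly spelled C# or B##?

C#

Each scale degree takes a distinct letter name. Degree 3 of a scale on A must use the letter C.
C# and B## are enharmonically the same pitch, but only C# uses the letter C, so it is the correct spelling here.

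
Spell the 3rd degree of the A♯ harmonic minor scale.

C#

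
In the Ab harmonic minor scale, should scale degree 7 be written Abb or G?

Each scale degree takes a distinct letter name. Degree 7 of a scale on A must use the letter G.
G and Abb are enharmonically the same pitch, but only G uses the letter G, so it is the correct spelling here.

G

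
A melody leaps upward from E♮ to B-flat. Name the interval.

diminished fifth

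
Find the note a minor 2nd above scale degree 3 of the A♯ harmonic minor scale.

D

Scale degree 3 of A# harmonic minor is C#.
A minor second (1 semitone) above C# lands on the letter D, giving D.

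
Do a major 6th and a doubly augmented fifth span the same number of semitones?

Yes

A major sixth spans 9 semitones; a doubly augmented fifth spans 9.
They are enharmonically equivalent.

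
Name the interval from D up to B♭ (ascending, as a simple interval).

minor sixth

Counting letters D–E–F–G–A–B gives a sixth.
D→Bb = 8 semitones, 1 narrower than the major sixth (9), so minor.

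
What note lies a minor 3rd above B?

A third above B lands on the letter D.
A minor third spans 3 semitones, so B moves to pitch class 2. On the letter D that is D.

D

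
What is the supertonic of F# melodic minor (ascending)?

Degree 2 takes the letter 1 step above F, which is G.
In melodic minor (ascending), degree 2 sits 2 semitones above the tonic. F# + 2 semitones is pitch class 8, spelled on G as G#.

G#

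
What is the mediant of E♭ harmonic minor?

Gb

The Eb harmonic minor scale runs Eb F Gb Ab Bb Cb D.
Degree 3 is Gb.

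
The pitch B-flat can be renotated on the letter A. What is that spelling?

A#

Bb is pitch class 10. The letter A alone is pitch class 9.
To reach pitch class 10 from A requires an offset of +1 semitone, i.e. sharp: A#.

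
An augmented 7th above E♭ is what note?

D#

A seventh above E lands on the letter D.
An augmented seventh spans 12 semitones, so Eb moves to pitch class 3. On the letter D that is D#.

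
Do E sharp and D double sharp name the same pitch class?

E# is pitch class 5; D## is pitch class 4.
The pitch classes differ (5 vs. 4), so they are not enharmonic equivalents.

No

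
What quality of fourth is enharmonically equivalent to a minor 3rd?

doubly diminished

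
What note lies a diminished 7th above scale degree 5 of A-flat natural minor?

Dbb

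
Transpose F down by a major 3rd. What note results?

Db

F down a major third is Db, so the target letter is D.
From F, a major third is 4 semitones down: Db.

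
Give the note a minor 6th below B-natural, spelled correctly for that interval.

D#

A sixth below B lands on the letter D.
A minor sixth spans 8 semitones, so B moves to pitch class 3. On the letter D that is D#.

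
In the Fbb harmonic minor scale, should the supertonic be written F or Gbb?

Each scale degree takes a distinct letter name. Degree 2 of a scale on F must use the letter G.
Gbb and F are enharmonically the same pitch, but only Gbb uses the letter G, so it is the correct spelling here.

Gbb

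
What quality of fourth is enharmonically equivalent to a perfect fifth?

A perfect fifth spans 7 semitones.
A fourth spanning 7 semitones is doubly augmented (the perfect fourth is 5).

doubly augmented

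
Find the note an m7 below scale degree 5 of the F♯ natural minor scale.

D#

Scale degree 5 of F# natural minor is C#.
A minor seventh (10 semitones) below C# lands on the letter D, giving D#.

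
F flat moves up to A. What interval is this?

The letter names run F→A, a span of 2 letter steps, so the interval is some kind of third.
Fb to A is 5 semitones. A major third is 4, so 5 makes it augmented.

augmented third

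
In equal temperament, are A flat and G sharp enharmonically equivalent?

Yes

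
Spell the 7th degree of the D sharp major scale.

The D# major scale runs D# E# F## G# A# B# C##.
Degree 7 is C##.

C##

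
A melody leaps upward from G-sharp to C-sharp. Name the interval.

The letter names run G→C, a span of 3 letter steps, so the interval is some kind of fourth.
G# to C# is 5 semitones. A perfect fourth is 5, so 5 makes it perfect.

perfect fourth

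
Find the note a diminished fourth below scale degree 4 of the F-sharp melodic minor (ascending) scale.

F##

Scale degree 4 of F# melodic minor (ascending) is B.
A diminished fourth (4 semitones) below B lands on the letter F, giving F##.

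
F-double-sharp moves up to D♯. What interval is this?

Counting letters F–G–A–B–C–D gives a sixth.
F##→D# = 8 semitones, 1 narrower than the major sixth (9), so minor.

minor sixth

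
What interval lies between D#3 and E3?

minor second

The letter names run D→E, a span of 1 letter step, so the interval is some kind of second.
D# to E is 1 semitone. A major second is 2, so 1 makes it minor.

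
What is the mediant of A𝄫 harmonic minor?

The Abb harmonic minor scale runs Abb Bbb Cbb Dbb Ebb Fbb Gb.
Degree 3 is Cbb.

Cbb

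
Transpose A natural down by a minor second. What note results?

G#

A second below A lands on the letter G.
A minor second spans 1 semitone, so A moves to pitch class 8. On the letter G that is G#.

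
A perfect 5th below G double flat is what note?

Cbb

G down a perfect fifth is C, so the target letter is C.
From Gbb, a perfect fifth is 7 semitones down: Cbb.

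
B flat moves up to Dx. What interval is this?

The letter names run B→D, a span of 2 letter steps, so the interval is some kind of third.
Bb to D## is 6 semitones. A major third is 4, so 6 makes it doubly augmented.

doubly augmented third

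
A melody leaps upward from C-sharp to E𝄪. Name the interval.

Counting letters C–D–E gives a third.
C#→E## = 5 semitones, 1 wider than the major third (4), so augmented.

augmented third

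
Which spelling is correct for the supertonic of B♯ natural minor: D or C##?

Each scale degree takes a distinct letter name. Degree 2 of a scale on B must use the letter C.
C## and D are enharmonically the same pitch, but only C## uses the letter C, so it is the correct spelling here.

C##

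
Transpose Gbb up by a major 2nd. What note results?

Abb

A second above G lands on the letter A.
A major second spans 2 semitones, so Gbb moves to pitch class 7. On the letter A that is Abb.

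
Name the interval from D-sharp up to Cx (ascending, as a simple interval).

major seventh

The letter names run D→C, a span of 6 letter steps, so the interval is some kind of seventh.
D# to C## is 11 semitones. A major seventh is 11, so 11 makes it major.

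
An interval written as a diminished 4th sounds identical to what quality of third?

major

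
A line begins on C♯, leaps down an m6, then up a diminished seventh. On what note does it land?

D

A minor sixth down from C# is E# (letter E, 8 semitones down).
A diminished seventh up from E# is D (letter D, 9 semitones up).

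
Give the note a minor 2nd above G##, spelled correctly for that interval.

A#

G up a major second is A, so the target letter is A.
From G##, a minor second is 1 semitone up: A#.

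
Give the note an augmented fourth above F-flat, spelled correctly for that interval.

F up a perfect fourth is Bb, so the target letter is B.
From Fb, an augmented fourth is 6 semitones up: Bb.

Bb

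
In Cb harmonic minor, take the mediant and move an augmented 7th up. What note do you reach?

The mediant of Cb harmonic minor is Ebb.
An augmented seventh (12 semitones) above Ebb lands on the letter D, giving D.

D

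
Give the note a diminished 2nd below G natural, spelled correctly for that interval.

F##

G down a major second is F, so the target letter is F.
From G, a diminished second is 0 semitones down: F##.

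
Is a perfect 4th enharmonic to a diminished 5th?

No

A perfect fourth spans 5 semitones; a diminished fifth spans 6.
The spans differ, so they are not enharmonic equivalents.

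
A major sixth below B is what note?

D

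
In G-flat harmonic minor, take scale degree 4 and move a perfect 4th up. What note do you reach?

Scale degree 4 of Gb harmonic minor is Cb.
A perfect fourth (5 semitones) above Cb lands on the letter F, giving Fb.

Fb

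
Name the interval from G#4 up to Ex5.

augmented sixth

The letter names run G→E, a span of 5 letter steps, so the interval is some kind of sixth.
G# to E## is 10 semitones. A major sixth is 9, so 10 makes it augmented.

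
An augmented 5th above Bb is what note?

A fifth above B lands on the letter F.
An augmented fifth spans 8 semitones, so Bb moves to pitch class 6. On the letter F that is F#.

F#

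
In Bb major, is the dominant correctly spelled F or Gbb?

Each scale degree takes a distinct letter name. Degree 5 of a scale on B must use the letter F.
F and Gbb are enharmonically the same pitch, but only F uses the letter F, so it is the correct spelling here.

F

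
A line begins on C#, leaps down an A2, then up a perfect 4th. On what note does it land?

Eb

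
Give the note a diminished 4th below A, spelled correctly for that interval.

E#

A down a perfect fourth is E, so the target letter is E.
From A, a diminished fourth is 4 semitones down: E#.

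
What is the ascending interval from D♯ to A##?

Counting letters D–E–F–G–A gives a fifth.
D#→A## = 8 semitones, 1 wider than the perfect fifth (7), so augmented.

augmented fifth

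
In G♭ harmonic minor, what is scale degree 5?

Db

The Gb harmonic minor scale runs Gb Ab Bbb Cb Db Ebb F.
Degree 5 is Db.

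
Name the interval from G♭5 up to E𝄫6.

Counting letters G–A–B–C–D–E gives a sixth.
Gb→Ebb = 8 semitones, 1 narrower than the major sixth (9), so minor.

minor sixth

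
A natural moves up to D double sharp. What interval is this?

doubly augmented fourth

The letter names run A→D, a span of 3 letter steps, so the interval is some kind of fourth.
A to D## is 7 semitones. A perfect fourth is 5, so 7 makes it doubly augmented.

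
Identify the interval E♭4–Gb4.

minor third

Counting letters E–F–G gives a third.
Eb→Gb = 3 semitones, 1 narrower than the major third (4), so minor.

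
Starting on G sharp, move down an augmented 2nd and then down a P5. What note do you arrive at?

Bb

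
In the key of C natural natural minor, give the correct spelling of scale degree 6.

Degree 6 takes the letter 5 steps above C, which is A.
In natural minor, degree 6 sits 8 semitones above the tonic. C + 8 semitones is pitch class 8, spelled on A as Ab.

Ab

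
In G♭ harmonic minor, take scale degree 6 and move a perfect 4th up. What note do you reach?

Scale degree 6 of Gb harmonic minor is Ebb.
A perfect fourth (5 semitones) above Ebb lands on the letter A, giving Abb.

Abb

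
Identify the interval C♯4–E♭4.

diminished third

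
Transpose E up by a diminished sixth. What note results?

Cb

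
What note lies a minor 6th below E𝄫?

A sixth below E lands on the letter G.
A minor sixth spans 8 semitones, so Ebb moves to pitch class 6. On the letter G that is Gb.

Gb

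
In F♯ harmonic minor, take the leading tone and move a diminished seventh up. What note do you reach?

D

The leading tone of F# harmonic minor is E#.
A diminished seventh (9 semitones) above E# lands on the letter D, giving D.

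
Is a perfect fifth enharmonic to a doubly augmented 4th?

Yes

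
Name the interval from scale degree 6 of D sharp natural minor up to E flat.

diminished fourth

Scale degree 6 of D# natural minor is B.
B up to Eb: letters B→E make it a fourth; 4 semitones makes it diminished.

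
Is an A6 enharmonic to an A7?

No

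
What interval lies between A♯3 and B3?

Counting letters A–B gives a second.
A#→B = 1 semitone, 1 narrower than the major second (2), so minor.

minor second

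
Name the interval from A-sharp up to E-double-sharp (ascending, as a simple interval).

augmented fifth

Counting letters A–B–C–D–E gives a fifth.
A#→E## = 8 semitones, 1 wider than the perfect fifth (7), so augmented.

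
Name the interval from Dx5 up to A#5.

diminished fifth

The letter names run D→A, a span of 4 letter steps, so the interval is some kind of fifth.
D## to A# is 6 semitones. A perfect fifth is 7, so 6 makes it diminished.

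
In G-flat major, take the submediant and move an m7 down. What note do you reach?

The submediant of Gb major is Eb.
A minor seventh (10 semitones) below Eb lands on the letter F, giving F.

F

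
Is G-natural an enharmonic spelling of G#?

Two spellings are enharmonically equivalent only if they share a pitch class.
Here G → 7, G# → 8; 7 ≠ 8, so they are not.

No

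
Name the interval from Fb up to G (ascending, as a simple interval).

augmented second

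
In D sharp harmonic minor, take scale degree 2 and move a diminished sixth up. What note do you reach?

Scale degree 2 of D# harmonic minor is E#.
A diminished sixth (7 semitones) above E# lands on the letter C, giving C.

C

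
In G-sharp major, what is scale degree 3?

B#

The G# major scale runs G# A# B# C# D# E# F##.
Degree 3 is B#.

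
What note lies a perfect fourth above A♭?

A up a perfect fourth is D, so the target letter is D.
From Ab, a perfect fourth is 5 semitones up: Db.

Db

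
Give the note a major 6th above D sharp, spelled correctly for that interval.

B#

A sixth above D lands on the letter B.
A major sixth spans 9 semitones, so D# moves to pitch class 0. On the letter B that is B#.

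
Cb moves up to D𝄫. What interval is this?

minor second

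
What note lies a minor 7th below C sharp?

D#

C down a major seventh is Db, so the target letter is D.
From C#, a minor seventh is 10 semitones down: D#.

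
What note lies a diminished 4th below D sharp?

A fourth below D lands on the letter A.
A diminished fourth spans 4 semitones, so D# moves to pitch class 11. On the letter A that is A##.

A##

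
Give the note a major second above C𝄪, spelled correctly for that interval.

D##

A second above C lands on the letter D.
A major second spans 2 semitones, so C## moves to pitch class 4. On the letter D that is D##.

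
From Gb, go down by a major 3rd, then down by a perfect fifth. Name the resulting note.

A major third down from Gb is Ebb (letter E, 4 semitones down).
A perfect fifth down from Ebb is Abb (letter A, 7 semitones down).

Abb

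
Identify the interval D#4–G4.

diminished fourth

The letter names run D→G, a span of 3 letter steps, so the interval is some kind of fourth.
D# to G is 4 semitones. A perfect fourth is 5, so 4 makes it diminished.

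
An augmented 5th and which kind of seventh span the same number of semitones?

doubly diminished

An augmented fifth spans 8 semitones.
A seventh spanning 8 semitones is doubly diminished (the major seventh is 11).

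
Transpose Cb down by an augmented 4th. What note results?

Gbb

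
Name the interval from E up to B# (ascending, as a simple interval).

augmented fifth

Counting letters E–F–G–A–B gives a fifth.
E→B# = 8 semitones, 1 wider than the perfect fifth (7), so augmented.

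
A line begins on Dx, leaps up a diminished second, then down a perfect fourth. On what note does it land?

B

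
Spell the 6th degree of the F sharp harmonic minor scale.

D

Degree 6 takes the letter 5 steps above F, which is D.
In harmonic minor, degree 6 sits 8 semitones above the tonic. F# + 8 semitones is pitch class 2, spelled on D as D.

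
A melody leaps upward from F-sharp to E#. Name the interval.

The letter names run F→E, a span of 6 letter steps, so the interval is some kind of seventh.
F# to E# is 11 semitones. A major seventh is 11, so 11 makes it major.

major seventh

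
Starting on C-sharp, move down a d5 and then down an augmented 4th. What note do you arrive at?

C#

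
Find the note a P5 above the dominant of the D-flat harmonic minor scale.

The dominant of Db harmonic minor is Ab.
A perfect fifth (7 semitones) above Ab lands on the letter E, giving Eb.

Eb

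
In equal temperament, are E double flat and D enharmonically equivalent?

Ebb = pitch class 2 and D = pitch class 2 — the same pitch class, so they are enharmonic equivalents.

Yes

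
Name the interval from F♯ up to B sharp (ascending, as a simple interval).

Counting letters F–G–A–B gives a fourth.
F#→B# = 6 semitones, 1 wider than the perfect fourth (5), so augmented.

augmented fourth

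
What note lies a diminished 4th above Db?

D up a perfect fourth is G, so the target letter is G.
From Db, a diminished fourth is 4 semitones up: Gbb.

Gbb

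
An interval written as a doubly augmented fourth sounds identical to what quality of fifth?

perfect

A doubly augmented fourth spans 7 semitones.
A fifth spanning 7 semitones is perfect (the perfect fifth is 7).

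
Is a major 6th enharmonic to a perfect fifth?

No

A major sixth spans 9 semitones; a perfect fifth spans 7.
The spans differ, so they are not enharmonic equivalents.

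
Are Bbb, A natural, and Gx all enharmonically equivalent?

Yes

Bbb = pitch class 9 and A = pitch class 9 and G## = pitch class 9 — the same pitch class, so they are enharmonic equivalents.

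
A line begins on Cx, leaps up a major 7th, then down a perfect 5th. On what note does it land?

A major seventh up from C## is B## (letter B, 11 semitones up).
A perfect fifth down from B## is E## (letter E, 7 semitones down).

E##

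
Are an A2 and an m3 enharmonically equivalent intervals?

Yes

An augmented second spans 3 semitones; a minor third spans 3.
They are enharmonically equivalent.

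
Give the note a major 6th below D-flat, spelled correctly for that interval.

A sixth below D lands on the letter F.
A major sixth spans 9 semitones, so Db moves to pitch class 4. On the letter F that is Fb.

Fb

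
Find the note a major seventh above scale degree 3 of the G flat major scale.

A

Scale degree 3 of Gb major is Bb.
A major seventh (11 semitones) above Bb lands on the letter A, giving A.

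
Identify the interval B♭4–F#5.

Counting letters B–C–D–E–F gives a fifth.
Bb→F# = 8 semitones, 1 wider than the perfect fifth (7), so augmented.

augmented fifth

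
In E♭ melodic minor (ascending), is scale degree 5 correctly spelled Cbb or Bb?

Bb

Each scale degree takes a distinct letter name. Degree 5 of a scale on E must use the letter B.
Bb and Cbb are enharmonically the same pitch, but only Bb uses the letter B, so it is the correct spelling here.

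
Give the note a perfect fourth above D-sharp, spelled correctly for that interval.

G#

D up a perfect fourth is G, so the target letter is G.
From D#, a perfect fourth is 5 semitones up: G#.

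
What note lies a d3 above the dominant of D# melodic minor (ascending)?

The dominant of D# melodic minor (ascending) is A#.
A diminished third (2 semitones) above A# lands on the letter C, giving C.

C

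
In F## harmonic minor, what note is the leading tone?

The F## harmonic minor scale runs F## G## A# B# C## D# E##.
Degree 7 is E##.

E##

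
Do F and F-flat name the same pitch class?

No

F is pitch class 5; Fb is pitch class 4.
The pitch classes differ (5 vs. 4), so they are not enharmonic equivalents.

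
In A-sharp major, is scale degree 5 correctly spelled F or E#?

E#

Each scale degree takes a distinct letter name. Degree 5 of a scale on A must use the letter E.
E# and F are enharmonically the same pitch, but only E# uses the letter E, so it is the correct spelling here.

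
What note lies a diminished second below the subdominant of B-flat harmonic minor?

D#

The subdominant of Bb harmonic minor is Eb.
A diminished second (0 semitones) below Eb lands on the letter D, giving D#.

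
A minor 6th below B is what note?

D#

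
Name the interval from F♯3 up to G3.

Counting letters F–G gives a second.
F#→G = 1 semitone, 1 narrower than the major second (2), so minor.

minor second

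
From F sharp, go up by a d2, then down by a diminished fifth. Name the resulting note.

C

A diminished second up from F# is Gb (letter G, 0 semitones up).
A diminished fifth down from Gb is C (letter C, 6 semitones down).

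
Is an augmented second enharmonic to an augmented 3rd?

No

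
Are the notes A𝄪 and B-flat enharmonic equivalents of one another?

No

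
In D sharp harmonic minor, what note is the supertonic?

The D# harmonic minor scale runs D# E# F# G# A# B C##.
Degree 2 is E#.

E#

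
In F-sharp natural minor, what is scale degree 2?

The F# natural minor scale runs F# G# A B C# D E.
Degree 2 is G#.

G#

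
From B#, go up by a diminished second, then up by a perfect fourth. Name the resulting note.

F

A diminished second up from B# is C (letter C, 0 semitones up).
A perfect fourth up from C is F (letter F, 5 semitones up).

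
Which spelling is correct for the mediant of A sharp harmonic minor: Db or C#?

Each scale degree takes a distinct letter name. Degree 3 of a scale on A must use the letter C.
C# and Db are enharmonically the same pitch, but only C# uses the letter C, so it is the correct spelling here.

C#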